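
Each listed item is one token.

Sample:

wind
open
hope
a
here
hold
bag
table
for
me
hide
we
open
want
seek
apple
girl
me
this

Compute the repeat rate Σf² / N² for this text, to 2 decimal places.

Frequencies: open:2, me:2, wind:1, hope:1, a:1, here:1, hold:1, bag:1, table:1, for:1, hide:1, we:1, want:1, seek:1, apple:1, girl:1, this:1
Σf² = 23; N² = 361
Repeat rate = 23 / 361 = 0.06

0.06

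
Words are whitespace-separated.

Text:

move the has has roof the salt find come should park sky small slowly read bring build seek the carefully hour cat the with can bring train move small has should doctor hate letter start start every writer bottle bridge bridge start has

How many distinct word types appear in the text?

30

Distinct types: {bottle, bridge, bring, build, can, carefully, cat, come, doctor, every, find, has, hate, hour, letter, move, park, read, roof, salt, seek, should, sky, slowly, small, start, the, train, with, writer}
V = 30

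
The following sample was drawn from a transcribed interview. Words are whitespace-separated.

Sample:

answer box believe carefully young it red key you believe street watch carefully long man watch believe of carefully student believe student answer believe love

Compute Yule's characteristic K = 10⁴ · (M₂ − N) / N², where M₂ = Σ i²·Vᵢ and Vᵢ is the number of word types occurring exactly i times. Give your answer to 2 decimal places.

512.00

Frequencies: believe:5, carefully:3, answer:2, watch:2, student:2, box:1, young:1, it:1, red:1, key:1, you:1, street:1, long:1, man:1, of:1, love:1
N = 25. Frequency spectrum: V_1=11, V_2=3, V_3=1, V_5=1
M₂ = 1²·11 + 2²·3 + 3²·1 + 5²·1 = 57
K = 10000 × (57 − 25) / 25² = 512.00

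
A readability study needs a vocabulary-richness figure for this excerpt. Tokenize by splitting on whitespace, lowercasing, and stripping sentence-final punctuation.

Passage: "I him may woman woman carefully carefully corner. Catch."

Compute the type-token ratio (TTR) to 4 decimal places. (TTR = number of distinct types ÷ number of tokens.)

0.7778

N = 9 tokens, V = 7 types.
TTR = V / N = 7 / 9 = 0.7778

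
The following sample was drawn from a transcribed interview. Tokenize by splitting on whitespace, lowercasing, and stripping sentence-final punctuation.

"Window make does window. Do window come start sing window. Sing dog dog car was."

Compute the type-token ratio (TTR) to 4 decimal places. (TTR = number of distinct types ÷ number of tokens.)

N = 15 tokens, V = 10 types.
TTR = V / N = 10 / 15 = 0.6667

0.6667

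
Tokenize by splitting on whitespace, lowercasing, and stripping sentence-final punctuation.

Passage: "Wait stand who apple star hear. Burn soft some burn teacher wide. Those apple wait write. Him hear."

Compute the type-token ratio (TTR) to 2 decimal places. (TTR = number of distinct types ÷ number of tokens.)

0.78

N = 18 tokens, V = 14 types.
TTR = V / N = 14 / 18 = 0.78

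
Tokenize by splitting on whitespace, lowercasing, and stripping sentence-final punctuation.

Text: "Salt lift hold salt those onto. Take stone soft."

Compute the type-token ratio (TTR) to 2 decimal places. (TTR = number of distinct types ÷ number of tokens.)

0.89

N = 9 tokens, V = 8 types.
TTR = V / N = 8 / 9 = 0.89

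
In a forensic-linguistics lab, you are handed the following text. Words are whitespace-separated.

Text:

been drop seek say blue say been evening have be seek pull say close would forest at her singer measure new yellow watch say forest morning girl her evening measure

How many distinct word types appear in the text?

21

Distinct types: {at, be, been, blue, close, drop, evening, forest, girl, have, her, measure, morning, new, pull, say, seek, singer, watch, would, yellow}
V = 21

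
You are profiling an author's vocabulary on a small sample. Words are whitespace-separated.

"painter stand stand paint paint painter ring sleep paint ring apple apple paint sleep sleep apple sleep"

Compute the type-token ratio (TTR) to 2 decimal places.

0.35

N = 17 tokens, V = 6 types.
TTR = V / N = 6 / 17 = 0.35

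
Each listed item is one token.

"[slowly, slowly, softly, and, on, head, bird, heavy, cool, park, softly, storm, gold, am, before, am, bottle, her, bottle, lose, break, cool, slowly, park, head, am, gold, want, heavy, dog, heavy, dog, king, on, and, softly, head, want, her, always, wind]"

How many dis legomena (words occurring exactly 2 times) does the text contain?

9

Frequencies: slowly:3, softly:3, head:3, heavy:3, am:3, and:2, on:2, cool:2, park:2, gold:2, bottle:2, her:2, want:2, dog:2, bird:1, storm:1, before:1, lose:1, break:1, king:1, … (2 more, each freq 1)
Words with frequency 2: and, bottle, cool, dog, gold, her, on, park, want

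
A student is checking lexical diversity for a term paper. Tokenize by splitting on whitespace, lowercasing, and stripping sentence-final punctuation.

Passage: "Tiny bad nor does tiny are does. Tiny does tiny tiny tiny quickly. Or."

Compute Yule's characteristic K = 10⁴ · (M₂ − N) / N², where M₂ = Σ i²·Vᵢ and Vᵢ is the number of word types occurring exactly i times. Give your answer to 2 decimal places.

Frequencies: tiny:6, does:3, bad:1, nor:1, are:1, quickly:1, or:1
N = 14. Frequency spectrum: V_1=5, V_3=1, V_6=1
M₂ = 1²·5 + 3²·1 + 6²·1 = 50
K = 10000 × (50 − 14) / 14² = 1836.73

1836.73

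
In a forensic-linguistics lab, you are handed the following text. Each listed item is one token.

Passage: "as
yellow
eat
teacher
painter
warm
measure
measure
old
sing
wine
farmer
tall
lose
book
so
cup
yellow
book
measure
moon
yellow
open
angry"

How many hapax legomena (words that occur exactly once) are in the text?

Frequencies: yellow:3, measure:3, book:2, as:1, eat:1, teacher:1, painter:1, warm:1, old:1, sing:1, wine:1, farmer:1, tall:1, lose:1, so:1, cup:1, moon:1, open:1, angry:1
Hapax (freq=1): angry, as, cup, eat, farmer, lose, moon, old, open, painter, sing, so, tall, teacher, warm, wine

16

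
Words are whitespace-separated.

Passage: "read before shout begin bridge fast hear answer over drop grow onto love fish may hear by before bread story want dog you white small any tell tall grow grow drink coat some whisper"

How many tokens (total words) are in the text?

Tokens: read, before, shout, begin, bridge, fast, hear, answer, over, drop, grow, onto, love, fish, may, hear, by, before, bread, story, want, dog, you, white, small, any, tell, tall, grow, grow, drink, coat, some, whisper
N = 34

34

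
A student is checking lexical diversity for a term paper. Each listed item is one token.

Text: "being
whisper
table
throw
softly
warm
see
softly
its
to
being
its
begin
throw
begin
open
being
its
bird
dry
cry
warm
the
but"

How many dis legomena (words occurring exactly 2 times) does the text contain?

4

Frequencies: being:3, its:3, throw:2, softly:2, warm:2, begin:2, whisper:1, table:1, see:1, to:1, open:1, bird:1, dry:1, cry:1, the:1, but:1
Words with frequency 2: begin, softly, throw, warm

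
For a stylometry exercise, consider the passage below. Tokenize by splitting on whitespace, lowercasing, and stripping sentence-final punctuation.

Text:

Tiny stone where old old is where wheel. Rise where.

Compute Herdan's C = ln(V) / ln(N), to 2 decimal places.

N = 10, V = 7.
ln(V) = 1.945910, ln(N) = 2.302585
C = 1.945910 / 2.302585 = 0.85

0.85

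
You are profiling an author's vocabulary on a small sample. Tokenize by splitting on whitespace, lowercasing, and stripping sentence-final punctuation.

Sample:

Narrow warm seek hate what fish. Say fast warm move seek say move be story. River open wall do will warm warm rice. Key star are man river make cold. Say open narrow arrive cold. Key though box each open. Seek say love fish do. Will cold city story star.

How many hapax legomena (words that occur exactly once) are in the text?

15

Frequencies: warm:4, say:4, seek:3, open:3, cold:3, narrow:2, fish:2, move:2, story:2, river:2, do:2, will:2, key:2, star:2, hate:1, what:1, fast:1, be:1, wall:1, rice:1, … (9 more, each freq 1)
Hapax (freq=1): are, arrive, be, box, city, each, fast, hate, love, make, man, rice, though, wall, what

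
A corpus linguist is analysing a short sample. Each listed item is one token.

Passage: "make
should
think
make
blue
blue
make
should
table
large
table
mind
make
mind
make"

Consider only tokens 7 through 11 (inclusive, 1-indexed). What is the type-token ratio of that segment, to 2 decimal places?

0.80

Segment tokens 7–11: make, should, table, large, table
Segment N = 5, segment V = 4.
TTR = 4 / 5 = 0.80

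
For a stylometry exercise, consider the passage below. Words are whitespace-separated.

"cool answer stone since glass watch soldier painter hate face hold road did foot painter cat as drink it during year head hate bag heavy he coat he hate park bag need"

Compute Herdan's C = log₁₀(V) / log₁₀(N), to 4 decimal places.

N = 32, V = 27.
log₁₀(V) = 1.431364, log₁₀(N) = 1.505150
C = 1.431364 / 1.505150 = 0.9510

0.9510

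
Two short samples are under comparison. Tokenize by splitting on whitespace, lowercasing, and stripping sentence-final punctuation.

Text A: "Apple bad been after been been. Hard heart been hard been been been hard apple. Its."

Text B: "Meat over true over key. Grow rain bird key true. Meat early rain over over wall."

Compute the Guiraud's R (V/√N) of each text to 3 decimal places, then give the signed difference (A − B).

A: V=7, N=16, R=1.750
B: V=9, N=16, R=2.250
Difference = 1.750 − 2.250 = -0.500

-0.500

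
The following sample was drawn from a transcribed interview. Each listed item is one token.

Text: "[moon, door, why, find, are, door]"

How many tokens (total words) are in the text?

Tokens: moon, door, why, find, are, door
N = 6

6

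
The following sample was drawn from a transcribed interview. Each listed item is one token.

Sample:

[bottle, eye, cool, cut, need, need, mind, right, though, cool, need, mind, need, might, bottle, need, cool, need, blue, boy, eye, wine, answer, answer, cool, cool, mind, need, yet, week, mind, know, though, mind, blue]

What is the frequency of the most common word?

Frequencies: need:7, cool:5, mind:5, bottle:2, eye:2, though:2, blue:2, answer:2, cut:1, right:1, might:1, boy:1, wine:1, yet:1, week:1, know:1
Most common: 'need' with frequency 7.

7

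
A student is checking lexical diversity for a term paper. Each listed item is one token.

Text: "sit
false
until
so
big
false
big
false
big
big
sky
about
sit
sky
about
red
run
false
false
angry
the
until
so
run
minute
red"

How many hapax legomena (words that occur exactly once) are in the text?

3

Frequencies: false:5, big:4, sit:2, until:2, so:2, sky:2, about:2, red:2, run:2, angry:1, the:1, minute:1
Hapax (freq=1): angry, minute, the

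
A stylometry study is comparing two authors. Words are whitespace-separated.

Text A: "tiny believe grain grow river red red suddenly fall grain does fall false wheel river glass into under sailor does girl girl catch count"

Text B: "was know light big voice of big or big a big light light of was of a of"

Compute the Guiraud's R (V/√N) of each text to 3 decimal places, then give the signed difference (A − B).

1.788

A: V=18, N=24, R=3.674
B: V=8, N=18, R=1.886
Difference = 3.674 − 1.886 = 1.788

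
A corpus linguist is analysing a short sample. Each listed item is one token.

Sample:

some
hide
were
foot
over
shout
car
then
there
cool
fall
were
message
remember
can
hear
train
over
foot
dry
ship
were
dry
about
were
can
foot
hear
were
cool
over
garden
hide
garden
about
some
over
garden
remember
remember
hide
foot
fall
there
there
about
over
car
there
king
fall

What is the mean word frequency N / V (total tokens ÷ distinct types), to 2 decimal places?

N = 51 tokens, V = 21 types.
Mean frequency = N / V = 51 / 21 = 2.43

2.43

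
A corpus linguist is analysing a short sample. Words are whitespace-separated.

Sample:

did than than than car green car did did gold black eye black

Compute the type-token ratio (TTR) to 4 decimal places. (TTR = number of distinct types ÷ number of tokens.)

0.5385

N = 13 tokens, V = 7 types.
TTR = V / N = 7 / 13 = 0.5385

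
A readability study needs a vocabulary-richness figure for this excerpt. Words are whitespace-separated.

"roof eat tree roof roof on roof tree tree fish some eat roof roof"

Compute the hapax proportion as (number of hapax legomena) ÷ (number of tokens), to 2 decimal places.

Frequencies: roof:6, tree:3, eat:2, on:1, fish:1, some:1
Hapax count = 3; token count = 14.
Ratio = 3 / 14 = 0.21

0.21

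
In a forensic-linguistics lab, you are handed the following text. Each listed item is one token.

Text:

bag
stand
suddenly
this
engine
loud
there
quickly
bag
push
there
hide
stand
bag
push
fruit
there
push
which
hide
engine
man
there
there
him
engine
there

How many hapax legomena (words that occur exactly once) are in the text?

Frequencies: there:6, bag:3, engine:3, push:3, stand:2, hide:2, suddenly:1, this:1, loud:1, quickly:1, fruit:1, which:1, man:1, him:1
Hapax (freq=1): fruit, him, loud, man, quickly, suddenly, this, which

8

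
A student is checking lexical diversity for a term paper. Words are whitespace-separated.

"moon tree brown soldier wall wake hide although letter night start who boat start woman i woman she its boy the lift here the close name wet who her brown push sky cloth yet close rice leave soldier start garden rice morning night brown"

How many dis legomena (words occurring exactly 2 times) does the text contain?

Frequencies: brown:3, start:3, soldier:2, night:2, who:2, woman:2, the:2, close:2, rice:2, moon:1, tree:1, wall:1, wake:1, hide:1, although:1, letter:1, boat:1, i:1, she:1, its:1, … (13 more, each freq 1)
Words with frequency 2: close, night, rice, soldier, the, who, woman

7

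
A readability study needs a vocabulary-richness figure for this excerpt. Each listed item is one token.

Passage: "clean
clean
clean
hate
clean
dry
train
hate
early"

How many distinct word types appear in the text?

5

Distinct types: {clean, dry, early, hate, train}
V = 5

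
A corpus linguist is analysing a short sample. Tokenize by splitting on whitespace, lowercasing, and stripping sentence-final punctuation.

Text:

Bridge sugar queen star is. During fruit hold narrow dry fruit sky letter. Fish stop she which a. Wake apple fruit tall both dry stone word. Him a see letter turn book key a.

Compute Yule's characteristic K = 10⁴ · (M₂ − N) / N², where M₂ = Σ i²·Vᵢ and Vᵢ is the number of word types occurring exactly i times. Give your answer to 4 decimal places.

Frequencies: fruit:3, a:3, dry:2, letter:2, bridge:1, sugar:1, queen:1, star:1, is:1, during:1, hold:1, narrow:1, sky:1, fish:1, stop:1, she:1, which:1, wake:1, apple:1, tall:1, … (8 more, each freq 1)
N = 34. Frequency spectrum: V_1=24, V_2=2, V_3=2
M₂ = 1²·24 + 2²·2 + 3²·2 = 50
K = 10000 × (50 − 34) / 34² = 138.4083

138.4083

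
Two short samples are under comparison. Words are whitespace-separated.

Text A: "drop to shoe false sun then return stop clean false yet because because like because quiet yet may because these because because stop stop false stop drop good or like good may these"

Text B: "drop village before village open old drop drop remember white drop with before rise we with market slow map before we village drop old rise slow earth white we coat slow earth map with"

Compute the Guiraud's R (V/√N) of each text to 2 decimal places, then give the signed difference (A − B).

A: V=17, N=33, R=2.96
B: V=15, N=34, R=2.57
Difference = 2.96 − 2.57 = 0.39

0.39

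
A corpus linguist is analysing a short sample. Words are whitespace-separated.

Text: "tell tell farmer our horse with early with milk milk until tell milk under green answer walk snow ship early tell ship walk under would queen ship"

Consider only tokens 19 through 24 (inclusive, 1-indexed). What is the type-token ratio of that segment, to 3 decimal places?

0.833

Segment tokens 19–24: ship, early, tell, ship, walk, under
Segment N = 6, segment V = 5.
TTR = 5 / 6 = 0.833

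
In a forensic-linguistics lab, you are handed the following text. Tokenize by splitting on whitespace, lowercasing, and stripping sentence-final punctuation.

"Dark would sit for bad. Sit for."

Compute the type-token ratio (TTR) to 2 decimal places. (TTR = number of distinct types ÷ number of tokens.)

0.71

N = 7 tokens, V = 5 types.
TTR = V / N = 5 / 7 = 0.71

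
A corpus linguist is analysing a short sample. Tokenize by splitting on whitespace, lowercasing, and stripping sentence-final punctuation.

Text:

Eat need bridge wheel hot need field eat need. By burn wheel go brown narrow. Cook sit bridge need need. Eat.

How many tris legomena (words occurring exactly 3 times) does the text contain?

1

Frequencies: need:5, eat:3, bridge:2, wheel:2, hot:1, field:1, by:1, burn:1, go:1, brown:1, narrow:1, cook:1, sit:1
Words with frequency 3: eat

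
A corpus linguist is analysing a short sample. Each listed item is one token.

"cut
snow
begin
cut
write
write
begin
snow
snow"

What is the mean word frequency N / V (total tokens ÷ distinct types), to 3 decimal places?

2.250

N = 9 tokens, V = 4 types.
Mean frequency = N / V = 9 / 4 = 2.250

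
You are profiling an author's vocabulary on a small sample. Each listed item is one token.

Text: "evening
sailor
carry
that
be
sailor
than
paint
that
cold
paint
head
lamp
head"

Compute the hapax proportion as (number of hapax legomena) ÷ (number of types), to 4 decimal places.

Frequencies: sailor:2, that:2, paint:2, head:2, evening:1, carry:1, be:1, than:1, cold:1, lamp:1
Hapax count = 6; type count = 10.
Ratio = 6 / 10 = 0.6000

0.6000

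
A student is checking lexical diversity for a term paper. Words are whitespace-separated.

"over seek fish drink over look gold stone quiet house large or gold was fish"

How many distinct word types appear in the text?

12

Distinct types: {drink, fish, gold, house, large, look, or, over, quiet, seek, stone, was}
V = 12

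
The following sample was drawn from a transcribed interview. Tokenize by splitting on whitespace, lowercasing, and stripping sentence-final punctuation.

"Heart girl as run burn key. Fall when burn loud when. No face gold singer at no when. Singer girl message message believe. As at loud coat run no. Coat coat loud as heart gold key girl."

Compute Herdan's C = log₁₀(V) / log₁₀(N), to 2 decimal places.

0.78

N = 37, V = 17.
log₁₀(V) = 1.230449, log₁₀(N) = 1.568202
C = 1.230449 / 1.568202 = 0.78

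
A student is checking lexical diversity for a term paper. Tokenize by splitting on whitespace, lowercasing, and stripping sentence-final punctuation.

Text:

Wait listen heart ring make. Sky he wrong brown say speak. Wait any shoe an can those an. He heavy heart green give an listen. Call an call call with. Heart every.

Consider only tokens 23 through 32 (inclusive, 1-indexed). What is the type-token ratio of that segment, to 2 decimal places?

0.70

Segment tokens 23–32: give, an, listen, call, an, call, call, with, heart, every
Segment N = 10, segment V = 7.
TTR = 7 / 10 = 0.70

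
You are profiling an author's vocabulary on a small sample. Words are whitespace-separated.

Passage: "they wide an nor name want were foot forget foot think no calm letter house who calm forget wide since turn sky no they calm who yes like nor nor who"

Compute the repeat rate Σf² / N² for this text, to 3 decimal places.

0.061

Frequencies: nor:3, calm:3, who:3, they:2, wide:2, foot:2, forget:2, no:2, an:1, name:1, want:1, were:1, think:1, letter:1, house:1, since:1, turn:1, sky:1, yes:1, like:1
Σf² = 59; N² = 961
Repeat rate = 59 / 961 = 0.061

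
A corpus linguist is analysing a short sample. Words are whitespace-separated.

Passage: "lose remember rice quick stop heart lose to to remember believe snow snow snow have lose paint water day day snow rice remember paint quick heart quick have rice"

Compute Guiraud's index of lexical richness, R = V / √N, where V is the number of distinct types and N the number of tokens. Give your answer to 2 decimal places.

2.41

N = 29, V = 13.
√N = 5.385165
R = 13 / 5.385165 = 2.41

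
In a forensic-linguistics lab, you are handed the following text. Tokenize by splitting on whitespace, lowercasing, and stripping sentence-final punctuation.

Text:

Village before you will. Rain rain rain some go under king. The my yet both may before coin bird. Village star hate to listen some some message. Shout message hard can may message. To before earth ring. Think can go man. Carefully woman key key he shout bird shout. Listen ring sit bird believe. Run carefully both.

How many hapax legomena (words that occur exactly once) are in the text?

19

Frequencies: before:3, rain:3, some:3, bird:3, message:3, shout:3, village:2, go:2, both:2, may:2, to:2, listen:2, can:2, ring:2, carefully:2, key:2, you:1, will:1, under:1, king:1, … (15 more, each freq 1)
Hapax (freq=1): believe, coin, earth, hard, hate, he, king, man, my, run, sit, star, the, think, under, will, woman, yet, you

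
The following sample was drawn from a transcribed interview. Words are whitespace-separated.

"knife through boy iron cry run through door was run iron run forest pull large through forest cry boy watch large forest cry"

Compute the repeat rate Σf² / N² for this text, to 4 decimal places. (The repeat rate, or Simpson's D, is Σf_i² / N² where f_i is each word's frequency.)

0.1002

Frequencies: through:3, cry:3, run:3, forest:3, boy:2, iron:2, large:2, knife:1, door:1, was:1, pull:1, watch:1
Σf² = 53; N² = 529
Repeat rate = 53 / 529 = 0.1002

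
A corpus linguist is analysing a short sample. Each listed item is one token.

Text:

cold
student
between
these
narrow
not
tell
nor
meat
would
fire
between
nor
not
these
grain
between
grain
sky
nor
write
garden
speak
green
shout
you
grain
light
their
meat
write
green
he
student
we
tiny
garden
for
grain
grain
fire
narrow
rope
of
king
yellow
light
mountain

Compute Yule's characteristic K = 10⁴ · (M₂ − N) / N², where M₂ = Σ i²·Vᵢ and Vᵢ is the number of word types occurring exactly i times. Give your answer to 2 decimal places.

225.69

Frequencies: grain:5, between:3, nor:3, student:2, these:2, narrow:2, not:2, meat:2, fire:2, write:2, garden:2, green:2, light:2, cold:1, tell:1, would:1, sky:1, speak:1, shout:1, you:1, … (10 more, each freq 1)
N = 48. Frequency spectrum: V_1=17, V_2=10, V_3=2, V_5=1
M₂ = 1²·17 + 2²·10 + 3²·2 + 5²·1 = 100
K = 10000 × (100 − 48) / 48² = 225.69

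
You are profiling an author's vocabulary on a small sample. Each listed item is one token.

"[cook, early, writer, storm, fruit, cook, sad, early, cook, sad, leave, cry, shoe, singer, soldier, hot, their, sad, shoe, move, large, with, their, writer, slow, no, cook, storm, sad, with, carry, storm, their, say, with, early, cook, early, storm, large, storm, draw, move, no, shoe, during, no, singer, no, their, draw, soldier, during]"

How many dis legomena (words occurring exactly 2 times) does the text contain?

7

Frequencies: cook:5, storm:5, early:4, sad:4, their:4, no:4, shoe:3, with:3, writer:2, singer:2, soldier:2, move:2, large:2, draw:2, during:2, fruit:1, leave:1, cry:1, hot:1, slow:1, … (2 more, each freq 1)
Words with frequency 2: draw, during, large, move, singer, soldier, writer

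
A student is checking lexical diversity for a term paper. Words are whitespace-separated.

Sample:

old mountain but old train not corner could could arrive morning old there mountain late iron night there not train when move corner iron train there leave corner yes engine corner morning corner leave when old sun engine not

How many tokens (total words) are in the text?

Tokens: old, mountain, but, old, train, not, corner, could, could, arrive, morning, old, there, mountain, late, iron, night, there, not, train, when, move, corner, iron, train, there, leave, corner, yes, engine, corner, morning, corner, leave, when, old, sun, engine, not
N = 39

39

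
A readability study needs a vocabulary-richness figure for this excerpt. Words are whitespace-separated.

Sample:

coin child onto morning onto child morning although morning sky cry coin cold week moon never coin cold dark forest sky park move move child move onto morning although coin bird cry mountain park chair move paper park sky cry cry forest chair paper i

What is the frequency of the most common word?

4

Frequencies: coin:4, morning:4, cry:4, move:4, child:3, onto:3, sky:3, park:3, although:2, cold:2, forest:2, chair:2, paper:2, week:1, moon:1, never:1, dark:1, bird:1, mountain:1, i:1
Most common: 'coin' with frequency 4.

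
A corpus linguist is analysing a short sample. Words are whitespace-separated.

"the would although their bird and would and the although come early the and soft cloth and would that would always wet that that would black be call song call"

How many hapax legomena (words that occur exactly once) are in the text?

Frequencies: would:5, and:4, the:3, that:3, although:2, call:2, their:1, bird:1, come:1, early:1, soft:1, cloth:1, always:1, wet:1, black:1, be:1, song:1
Hapax (freq=1): always, be, bird, black, cloth, come, early, soft, song, their, wet

11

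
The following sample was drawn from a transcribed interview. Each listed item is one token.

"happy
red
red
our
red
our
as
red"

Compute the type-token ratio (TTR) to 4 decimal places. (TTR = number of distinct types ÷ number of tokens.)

N = 8 tokens, V = 4 types.
TTR = V / N = 4 / 8 = 0.5000

0.5000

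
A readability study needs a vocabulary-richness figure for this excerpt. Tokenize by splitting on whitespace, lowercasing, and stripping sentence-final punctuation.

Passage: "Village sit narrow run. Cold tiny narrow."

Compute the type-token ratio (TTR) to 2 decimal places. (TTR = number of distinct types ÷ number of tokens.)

N = 7 tokens, V = 6 types.
TTR = V / N = 6 / 7 = 0.86

0.86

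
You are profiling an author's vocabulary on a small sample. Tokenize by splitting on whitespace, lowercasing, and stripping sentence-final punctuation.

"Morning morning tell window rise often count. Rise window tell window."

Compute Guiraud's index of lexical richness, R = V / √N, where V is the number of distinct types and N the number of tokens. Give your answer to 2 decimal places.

1.81

N = 11, V = 6.
√N = 3.316625
R = 6 / 3.316625 = 1.81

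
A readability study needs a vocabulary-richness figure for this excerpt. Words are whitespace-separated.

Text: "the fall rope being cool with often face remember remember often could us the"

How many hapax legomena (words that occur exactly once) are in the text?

Frequencies: the:2, often:2, remember:2, fall:1, rope:1, being:1, cool:1, with:1, face:1, could:1, us:1
Hapax (freq=1): being, cool, could, face, fall, rope, us, with

8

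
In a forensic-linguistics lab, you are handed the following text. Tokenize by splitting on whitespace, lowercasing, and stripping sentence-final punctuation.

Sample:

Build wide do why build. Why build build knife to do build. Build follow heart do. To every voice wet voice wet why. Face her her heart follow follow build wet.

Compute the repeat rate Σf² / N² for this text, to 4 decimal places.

0.1093

Frequencies: build:7, do:3, why:3, follow:3, wet:3, to:2, heart:2, voice:2, her:2, wide:1, knife:1, every:1, face:1
Σf² = 105; N² = 961
Repeat rate = 105 / 961 = 0.1093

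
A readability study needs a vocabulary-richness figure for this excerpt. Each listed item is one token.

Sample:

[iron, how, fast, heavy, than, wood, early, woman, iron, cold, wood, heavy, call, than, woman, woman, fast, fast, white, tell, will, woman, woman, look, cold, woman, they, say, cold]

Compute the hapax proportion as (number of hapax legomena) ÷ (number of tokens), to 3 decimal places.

0.310

Frequencies: woman:6, fast:3, cold:3, iron:2, heavy:2, than:2, wood:2, how:1, early:1, call:1, white:1, tell:1, will:1, look:1, they:1, say:1
Hapax count = 9; token count = 29.
Ratio = 9 / 29 = 0.310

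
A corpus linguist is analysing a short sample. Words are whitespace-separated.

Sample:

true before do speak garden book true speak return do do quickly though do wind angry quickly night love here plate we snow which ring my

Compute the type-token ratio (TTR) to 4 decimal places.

0.7692

N = 26 tokens, V = 20 types.
TTR = V / N = 20 / 26 = 0.7692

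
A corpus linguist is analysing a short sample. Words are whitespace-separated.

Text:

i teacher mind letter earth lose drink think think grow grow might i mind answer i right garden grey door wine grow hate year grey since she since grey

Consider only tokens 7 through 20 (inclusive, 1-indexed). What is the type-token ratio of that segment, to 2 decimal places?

Segment tokens 7–20: drink, think, think, grow, grow, might, i, mind, answer, i, right, garden, grey, door
Segment N = 14, segment V = 11.
TTR = 11 / 14 = 0.79

0.79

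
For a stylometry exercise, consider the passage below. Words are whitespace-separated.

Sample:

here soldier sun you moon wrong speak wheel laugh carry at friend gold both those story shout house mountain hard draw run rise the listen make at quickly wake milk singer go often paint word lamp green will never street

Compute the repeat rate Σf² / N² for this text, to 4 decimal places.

0.0263

Frequencies: at:2, here:1, soldier:1, sun:1, you:1, moon:1, wrong:1, speak:1, wheel:1, laugh:1, carry:1, friend:1, gold:1, both:1, those:1, story:1, shout:1, house:1, mountain:1, hard:1, … (19 more, each freq 1)
Σf² = 42; N² = 1600
Repeat rate = 42 / 1600 = 0.0263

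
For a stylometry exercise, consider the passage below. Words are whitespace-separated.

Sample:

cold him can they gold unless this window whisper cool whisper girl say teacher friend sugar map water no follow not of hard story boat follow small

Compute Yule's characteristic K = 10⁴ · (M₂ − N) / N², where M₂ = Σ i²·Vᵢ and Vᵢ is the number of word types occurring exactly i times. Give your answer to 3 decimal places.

Frequencies: whisper:2, follow:2, cold:1, him:1, can:1, they:1, gold:1, unless:1, this:1, window:1, cool:1, girl:1, say:1, teacher:1, friend:1, sugar:1, map:1, water:1, no:1, not:1, … (5 more, each freq 1)
N = 27. Frequency spectrum: V_1=23, V_2=2
M₂ = 1²·23 + 2²·2 = 31
K = 10000 × (31 − 27) / 27² = 54.870

54.870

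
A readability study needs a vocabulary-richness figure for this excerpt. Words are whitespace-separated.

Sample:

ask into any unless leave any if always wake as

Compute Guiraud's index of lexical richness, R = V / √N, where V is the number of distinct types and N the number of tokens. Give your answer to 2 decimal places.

N = 10, V = 9.
√N = 3.162278
R = 9 / 3.162278 = 2.85

2.85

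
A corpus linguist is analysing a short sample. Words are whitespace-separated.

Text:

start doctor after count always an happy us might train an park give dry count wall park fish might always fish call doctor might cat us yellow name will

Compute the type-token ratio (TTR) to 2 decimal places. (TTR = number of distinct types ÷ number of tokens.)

0.69

N = 29 tokens, V = 20 types.
TTR = V / N = 20 / 29 = 0.69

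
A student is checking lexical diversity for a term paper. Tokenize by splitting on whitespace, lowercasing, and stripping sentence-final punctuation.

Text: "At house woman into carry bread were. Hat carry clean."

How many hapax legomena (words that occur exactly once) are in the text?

Frequencies: carry:2, at:1, house:1, woman:1, into:1, bread:1, were:1, hat:1, clean:1
Hapax (freq=1): at, bread, clean, hat, house, into, were, woman

8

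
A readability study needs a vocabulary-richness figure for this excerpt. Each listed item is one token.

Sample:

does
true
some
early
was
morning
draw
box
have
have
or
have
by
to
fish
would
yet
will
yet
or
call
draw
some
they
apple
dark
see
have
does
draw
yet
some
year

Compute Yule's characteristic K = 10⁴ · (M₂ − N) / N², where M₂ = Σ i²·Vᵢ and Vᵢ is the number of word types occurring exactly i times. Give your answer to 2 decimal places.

312.21

Frequencies: have:4, some:3, draw:3, yet:3, does:2, or:2, true:1, early:1, was:1, morning:1, box:1, by:1, to:1, fish:1, would:1, will:1, call:1, they:1, apple:1, dark:1, … (2 more, each freq 1)
N = 33. Frequency spectrum: V_1=16, V_2=2, V_3=3, V_4=1
M₂ = 1²·16 + 2²·2 + 3²·3 + 4²·1 = 67
K = 10000 × (67 − 33) / 33² = 312.21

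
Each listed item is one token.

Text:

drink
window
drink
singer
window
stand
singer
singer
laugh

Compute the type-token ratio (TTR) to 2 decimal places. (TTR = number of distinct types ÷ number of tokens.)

0.56

N = 9 tokens, V = 5 types.
TTR = V / N = 5 / 9 = 0.56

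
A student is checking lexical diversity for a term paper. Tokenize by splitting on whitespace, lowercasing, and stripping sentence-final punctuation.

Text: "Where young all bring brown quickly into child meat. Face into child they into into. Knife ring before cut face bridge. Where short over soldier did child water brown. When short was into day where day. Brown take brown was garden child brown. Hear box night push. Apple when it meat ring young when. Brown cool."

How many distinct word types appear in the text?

33

Distinct types: {all, apple, before, box, bridge, bring, brown, child, cool, cut, day, did, face, garden, hear, into, it, knife, meat, night, over, push, quickly, ring, short, soldier, take, they, was, water, when, where, young}
V = 33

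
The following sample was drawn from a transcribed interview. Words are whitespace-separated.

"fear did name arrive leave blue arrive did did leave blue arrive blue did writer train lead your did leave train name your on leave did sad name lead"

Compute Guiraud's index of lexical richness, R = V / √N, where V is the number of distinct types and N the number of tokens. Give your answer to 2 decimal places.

N = 29, V = 12.
√N = 5.385165
R = 12 / 5.385165 = 2.23

2.23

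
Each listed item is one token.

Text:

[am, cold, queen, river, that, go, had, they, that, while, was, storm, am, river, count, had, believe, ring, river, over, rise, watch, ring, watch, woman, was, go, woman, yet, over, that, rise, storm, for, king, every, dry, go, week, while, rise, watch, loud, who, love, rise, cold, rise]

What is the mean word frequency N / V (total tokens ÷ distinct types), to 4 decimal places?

1.7778

N = 48 tokens, V = 27 types.
Mean frequency = N / V = 48 / 27 = 1.7778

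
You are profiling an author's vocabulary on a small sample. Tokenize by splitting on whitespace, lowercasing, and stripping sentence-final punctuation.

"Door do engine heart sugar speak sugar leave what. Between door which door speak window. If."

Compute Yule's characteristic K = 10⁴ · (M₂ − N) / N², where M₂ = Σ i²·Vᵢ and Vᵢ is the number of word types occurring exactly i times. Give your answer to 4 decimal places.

Frequencies: door:3, sugar:2, speak:2, do:1, engine:1, heart:1, leave:1, what:1, between:1, which:1, window:1, if:1
N = 16. Frequency spectrum: V_1=9, V_2=2, V_3=1
M₂ = 1²·9 + 2²·2 + 3²·1 = 26
K = 10000 × (26 − 16) / 16² = 390.6250

390.6250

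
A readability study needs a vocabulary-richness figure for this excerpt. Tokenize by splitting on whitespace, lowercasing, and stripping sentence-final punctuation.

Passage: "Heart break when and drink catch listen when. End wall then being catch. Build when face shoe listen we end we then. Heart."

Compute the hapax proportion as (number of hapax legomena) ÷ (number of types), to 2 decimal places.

Frequencies: when:3, heart:2, catch:2, listen:2, end:2, then:2, we:2, break:1, and:1, drink:1, wall:1, being:1, build:1, face:1, shoe:1
Hapax count = 8; type count = 15.
Ratio = 8 / 15 = 0.53

0.53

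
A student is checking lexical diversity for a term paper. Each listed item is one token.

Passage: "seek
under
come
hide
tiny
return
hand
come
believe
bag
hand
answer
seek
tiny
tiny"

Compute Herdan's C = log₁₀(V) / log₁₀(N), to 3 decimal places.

0.850

N = 15, V = 10.
log₁₀(V) = 1.000000, log₁₀(N) = 1.176091
C = 1.000000 / 1.176091 = 0.850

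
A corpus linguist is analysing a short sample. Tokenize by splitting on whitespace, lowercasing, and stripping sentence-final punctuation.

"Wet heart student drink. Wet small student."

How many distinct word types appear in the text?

5

Distinct types: {drink, heart, small, student, wet}
V = 5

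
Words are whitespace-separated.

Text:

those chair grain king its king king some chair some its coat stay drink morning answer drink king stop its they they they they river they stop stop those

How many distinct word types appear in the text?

Distinct types: {answer, chair, coat, drink, grain, its, king, morning, river, some, stay, stop, they, those}
V = 14

14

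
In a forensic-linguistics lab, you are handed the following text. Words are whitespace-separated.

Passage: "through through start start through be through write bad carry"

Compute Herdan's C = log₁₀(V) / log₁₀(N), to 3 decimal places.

0.778

N = 10, V = 6.
log₁₀(V) = 0.778151, log₁₀(N) = 1.000000
C = 0.778151 / 1.000000 = 0.778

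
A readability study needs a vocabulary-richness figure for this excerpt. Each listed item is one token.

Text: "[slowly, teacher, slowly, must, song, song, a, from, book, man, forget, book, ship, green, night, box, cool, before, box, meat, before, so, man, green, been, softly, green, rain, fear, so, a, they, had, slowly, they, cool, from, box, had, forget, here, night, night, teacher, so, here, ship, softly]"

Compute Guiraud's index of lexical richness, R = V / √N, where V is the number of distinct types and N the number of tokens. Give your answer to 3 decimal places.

3.464

N = 48, V = 24.
√N = 6.928203
R = 24 / 6.928203 = 3.464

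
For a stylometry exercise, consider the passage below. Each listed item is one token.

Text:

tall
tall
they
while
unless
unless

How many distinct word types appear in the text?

4

Distinct types: {tall, they, unless, while}
V = 4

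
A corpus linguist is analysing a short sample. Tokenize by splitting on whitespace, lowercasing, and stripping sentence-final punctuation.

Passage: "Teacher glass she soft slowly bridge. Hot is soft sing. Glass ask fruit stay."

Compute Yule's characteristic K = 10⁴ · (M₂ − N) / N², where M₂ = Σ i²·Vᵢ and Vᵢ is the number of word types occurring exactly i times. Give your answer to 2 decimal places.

Frequencies: glass:2, soft:2, teacher:1, she:1, slowly:1, bridge:1, hot:1, is:1, sing:1, ask:1, fruit:1, stay:1
N = 14. Frequency spectrum: V_1=10, V_2=2
M₂ = 1²·10 + 2²·2 = 18
K = 10000 × (18 − 14) / 14² = 204.08

204.08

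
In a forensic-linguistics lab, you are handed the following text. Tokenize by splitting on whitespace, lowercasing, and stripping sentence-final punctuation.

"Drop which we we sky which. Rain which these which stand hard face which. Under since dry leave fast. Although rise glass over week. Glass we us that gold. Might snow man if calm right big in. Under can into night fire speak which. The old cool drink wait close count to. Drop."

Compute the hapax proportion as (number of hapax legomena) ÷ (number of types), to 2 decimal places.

Frequencies: which:6, we:3, drop:2, under:2, glass:2, sky:1, rain:1, these:1, stand:1, hard:1, face:1, since:1, dry:1, leave:1, fast:1, although:1, rise:1, over:1, week:1, us:1, … (23 more, each freq 1)
Hapax count = 38; type count = 43.
Ratio = 38 / 43 = 0.88

0.88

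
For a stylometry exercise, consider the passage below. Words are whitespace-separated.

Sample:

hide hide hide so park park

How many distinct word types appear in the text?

Distinct types: {hide, park, so}
V = 3

3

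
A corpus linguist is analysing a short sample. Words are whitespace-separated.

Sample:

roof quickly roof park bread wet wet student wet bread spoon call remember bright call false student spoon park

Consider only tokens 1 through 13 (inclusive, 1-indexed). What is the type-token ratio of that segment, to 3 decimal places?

0.692

Segment tokens 1–13: roof, quickly, roof, park, bread, wet, wet, student, wet, bread, spoon, call, remember
Segment N = 13, segment V = 9.
TTR = 9 / 13 = 0.692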